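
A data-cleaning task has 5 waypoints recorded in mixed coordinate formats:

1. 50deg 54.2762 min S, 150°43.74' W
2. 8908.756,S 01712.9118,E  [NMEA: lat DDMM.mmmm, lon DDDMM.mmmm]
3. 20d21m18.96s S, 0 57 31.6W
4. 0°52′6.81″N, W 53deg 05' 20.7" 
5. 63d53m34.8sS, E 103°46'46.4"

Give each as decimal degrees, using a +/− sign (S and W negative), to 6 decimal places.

1. -50.904603, -150.729000
2. -89.145933, 17.215197
3. -20.355267, -0.958778
4. 0.868558, -53.089083
5. -63.893000, 103.779556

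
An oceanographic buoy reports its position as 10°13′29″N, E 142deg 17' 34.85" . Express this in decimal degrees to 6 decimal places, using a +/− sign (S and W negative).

10.224722, 142.293014

Lat: 10 + 13/60 + 29/3600 = 10.2247222
N ⇒ keep positive
Lon: 142° + 17/60 + 34.85/3600 = 142 + 0.283333 + 0.009681 = 142.2930139
E → positive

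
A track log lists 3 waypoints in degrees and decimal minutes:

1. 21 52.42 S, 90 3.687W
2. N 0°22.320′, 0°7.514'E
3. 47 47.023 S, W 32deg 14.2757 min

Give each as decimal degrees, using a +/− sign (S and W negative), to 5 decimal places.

1. -21.87367, -90.06145
2. 0.37200, 0.12523
3. -47.78372, -32.23793

Point 1:
  Latitude: 21 + 52.42/60 = 21.873667
  S ⇒ negate
  λ: 3.687′ = 0.061450°; total 90.061450
  W ⇒ negate
Point 2:
  φ: 0 + 22.32/60 = 0.372000
  N → positive
  Longitude: 7.514′ = 0.125233°; total 0.125233
  E → positive
Point 3:
  Latitude: 47.023′ = 0.783717°; total 47.783717
  S → negative
  λ: 32 + 14.2757/60 = 32.237928
  W ⇒ negate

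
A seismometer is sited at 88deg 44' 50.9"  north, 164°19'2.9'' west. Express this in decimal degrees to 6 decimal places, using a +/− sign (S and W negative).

φ: 88° + 44/60 + 50.9/3600 = 88 + 0.733333 + 0.014139 = 88.7474722
N ⇒ keep positive
Lon: 164 + 19/60 + 2.9/3600 = 164.3174722
hemisphere W, so the sign is −

88.747472, -164.317472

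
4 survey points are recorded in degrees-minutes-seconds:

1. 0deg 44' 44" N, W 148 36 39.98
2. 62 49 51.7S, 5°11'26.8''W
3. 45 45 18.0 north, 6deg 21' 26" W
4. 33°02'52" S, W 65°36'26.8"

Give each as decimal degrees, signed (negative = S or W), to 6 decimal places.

Point 1:
  Latitude: 0° + 44/60 + 44/3600 = 0 + 0.733333 + 0.012222 = 0.7455556
  N ⇒ keep positive
  λ: 36′ + 39.98″ = 36.66633′; 148 + 36.66633/60 = 148.6111056
  hemisphere W, so the sign is −
Point 2:
  Latitude: 62 + 49/60 + 51.7/3600 = 62.8310278
  S ⇒ negate
  λ: 11′ + 26.8″ = 11.44667′; 5 + 11.44667/60 = 5.1907778
  W → negative
Point 3:
  φ: 45 + 45/60 + 18/3600 = 45.7550000
  N → positive
  Lon: 6 + 21/60 + 26/3600 = 6.3572222
  W → negative
Point 4:
  Lat: 33° + 2/60 + 52/3600 = 33 + 0.033333 + 0.014444 = 33.0477778
  S → negative
  Longitude: 36′ + 26.8″ = 36.44667′; 65 + 36.44667/60 = 65.6074444
  W ⇒ negate

1. 0.745556, -148.611106
2. -62.831028, -5.190778
3. 45.755000, -6.357222
4. -33.047778, -65.607444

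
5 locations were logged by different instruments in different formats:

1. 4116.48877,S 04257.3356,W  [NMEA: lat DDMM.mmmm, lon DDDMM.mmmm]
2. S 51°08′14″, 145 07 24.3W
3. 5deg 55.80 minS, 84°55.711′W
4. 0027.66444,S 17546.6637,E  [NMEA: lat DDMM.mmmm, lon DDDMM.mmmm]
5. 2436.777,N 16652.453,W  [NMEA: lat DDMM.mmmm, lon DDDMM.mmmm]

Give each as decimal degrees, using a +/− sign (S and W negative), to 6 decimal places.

1. -41.274813, -42.955593
2. -51.137222, -145.123417
3. -5.930000, -84.928517
4. -0.461074, 175.777728
5. 24.612950, -166.874217

Point 1:
  Latitude: split at 2 digits → 41° and 16.48877′; 41 + 16.48877/60 = 41.2748128
  hemisphere S, so the sign is −
  Lon: split at 3 digits → 042° and 57.3356′; 42 + 57.3356/60 = 42.9555933
  hemisphere W, so the sign is −
Point 2:
  Latitude: 51 + 8/60 + 14/3600 = 51.1372222
  S ⇒ negate
  Lon: 145° + 7/60 + 24.3/3600 = 145 + 0.116667 + 0.006750 = 145.1234167
  W ⇒ negate
Point 3:
  Lat: 55.8′ = 0.930000°; total 5.9300000
  S → negative
  Lon: 84 + 55.711/60 = 84.9285167
  hemisphere W, so the sign is −
Point 4:
  Latitude: split at 2 digits → 00° and 27.66444′; 0 + 27.66444/60 = 0.4610740
  S → negative
  λ: degrees = first 3 digits = 175, minutes = 46.6637; 175 + 46.6637/60 = 175.7777283
  E ⇒ keep positive
Point 5:
  Latitude: split at 2 digits → 24° and 36.777′; 24 + 36.777/60 = 24.6129500
  N ⇒ keep positive
  Lon: split at 3 digits → 166° and 52.453′; 166 + 52.453/60 = 166.8742167
  hemisphere W, so the sign is −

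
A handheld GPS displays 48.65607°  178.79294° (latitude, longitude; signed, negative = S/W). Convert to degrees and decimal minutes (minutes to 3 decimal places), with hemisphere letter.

Lat: 48° + 0.656070 × 60 = 48° 39.36420′
Longitude: 178° + 0.792940 × 60 = 178° 47.57640′

48° 39.364′ N, 178° 47.576′ E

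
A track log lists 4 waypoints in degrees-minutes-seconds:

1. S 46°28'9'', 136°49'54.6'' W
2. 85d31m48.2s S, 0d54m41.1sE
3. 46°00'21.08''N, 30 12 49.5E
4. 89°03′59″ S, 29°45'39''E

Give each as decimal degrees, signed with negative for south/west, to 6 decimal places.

1. -46.469167, -136.831833
2. -85.530056, 0.911417
3. 46.005856, 30.213750
4. -89.066389, 29.760833

Point 1:
  Lat: 46 + 28/60 + 9/3600 = 46.4691667
  hemisphere S, so the sign is −
  λ: 136° + 49/60 + 54.6/3600 = 136 + 0.816667 + 0.015167 = 136.8318333
  W ⇒ negate
Point 2:
  Lat: 31′ + 48.2″ = 31.80333′; 85 + 31.80333/60 = 85.5300556
  S ⇒ negate
  Lon: 0° + 54/60 + 41.1/3600 = 0 + 0.900000 + 0.011417 = 0.9114167
  E → positive
Point 3:
  Latitude: 46 + 0/60 + 21.08/3600 = 46.0058556
  N → positive
  Longitude: 30 + 12/60 + 49.5/3600 = 30.2137500
  E → positive
Point 4:
  Latitude: 89° + 3/60 + 59/3600 = 89 + 0.050000 + 0.016389 = 89.0663889
  S → negative
  λ: 45′ + 39″ = 45.65000′; 29 + 45.65000/60 = 29.7608333
  E ⇒ keep positive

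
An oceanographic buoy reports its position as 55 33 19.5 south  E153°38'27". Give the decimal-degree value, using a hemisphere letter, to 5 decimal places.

Lat: 33′ + 19.5″ = 33.32500′; 55 + 33.32500/60 = 55.555417
λ: 153 + 38/60 + 27/3600 = 153.640833

55.55542° S, 153.64083° E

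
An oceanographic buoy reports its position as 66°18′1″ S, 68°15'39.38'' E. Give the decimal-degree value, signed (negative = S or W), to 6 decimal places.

-66.300278, 68.260939

Lat: 66 + 18/60 + 1/3600 = 66.3002778
S → negative
λ: 68° + 15/60 + 39.38/3600 = 68 + 0.250000 + 0.010939 = 68.2609389
E → positive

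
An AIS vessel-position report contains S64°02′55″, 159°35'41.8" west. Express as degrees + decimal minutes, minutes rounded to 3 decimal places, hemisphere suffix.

64° 2.917′ S, 159° 35.697′ W

φ: seconds/60 = 0.91667; minutes = 2 + 0.91667 = 2.91667
Longitude: 35 + 41.8/60 = 35.69667′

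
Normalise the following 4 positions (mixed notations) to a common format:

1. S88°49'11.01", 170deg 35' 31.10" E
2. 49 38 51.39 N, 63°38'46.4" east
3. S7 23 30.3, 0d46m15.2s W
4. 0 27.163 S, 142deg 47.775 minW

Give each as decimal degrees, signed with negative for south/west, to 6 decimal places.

1. -88.819725, 170.591972
2. 49.647608, 63.646222
3. -7.391750, -0.770889
4. -0.452717, -142.796250

Point 1:
  Latitude: 49′ + 11.01″ = 49.18350′; 88 + 49.18350/60 = 88.8197250
  S → negative
  Lon: 35′ + 31.1″ = 35.51833′; 170 + 35.51833/60 = 170.5919722
  E → positive
Point 2:
  φ: 38′ + 51.39″ = 38.85650′; 49 + 38.85650/60 = 49.6476083
  N ⇒ keep positive
  λ: 63° + 38/60 + 46.4/3600 = 63 + 0.633333 + 0.012889 = 63.6462222
  E ⇒ keep positive
Point 3:
  φ: 7 + 23/60 + 30.3/3600 = 7.3917500
  S → negative
  λ: 0° + 46/60 + 15.2/3600 = 0 + 0.766667 + 0.004222 = 0.7708889
  W → negative
Point 4:
  Latitude: 0 + 27.163/60 = 0.4527167
  hemisphere S, so the sign is −
  Lon: 142 + 47.775/60 = 142.7962500
  W → negative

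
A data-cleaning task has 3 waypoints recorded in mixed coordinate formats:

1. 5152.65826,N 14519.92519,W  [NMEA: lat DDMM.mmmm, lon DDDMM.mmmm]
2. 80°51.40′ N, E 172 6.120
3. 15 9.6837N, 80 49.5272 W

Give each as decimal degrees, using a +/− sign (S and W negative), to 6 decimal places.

Point 1:
  φ: split at 2 digits → 51° and 52.65826′; 51 + 52.65826/60 = 51.8776377
  N → positive
  Longitude: split at 3 digits → 145° and 19.92519′; 145 + 19.92519/60 = 145.3320865
  W ⇒ negate
Point 2:
  Latitude: 51.4′ = 0.856667°; total 80.8566667
  N ⇒ keep positive
  Lon: 172 + 6.12/60 = 172.1020000
  E → positive
Point 3:
  Lat: 9.6837′ = 0.161395°; total 15.1613950
  N ⇒ keep positive
  Longitude: 49.5272′ = 0.825453°; total 80.8254533
  hemisphere W, so the sign is −

1. 51.877638, -145.332087
2. 80.856667, 172.102000
3. 15.161395, -80.825453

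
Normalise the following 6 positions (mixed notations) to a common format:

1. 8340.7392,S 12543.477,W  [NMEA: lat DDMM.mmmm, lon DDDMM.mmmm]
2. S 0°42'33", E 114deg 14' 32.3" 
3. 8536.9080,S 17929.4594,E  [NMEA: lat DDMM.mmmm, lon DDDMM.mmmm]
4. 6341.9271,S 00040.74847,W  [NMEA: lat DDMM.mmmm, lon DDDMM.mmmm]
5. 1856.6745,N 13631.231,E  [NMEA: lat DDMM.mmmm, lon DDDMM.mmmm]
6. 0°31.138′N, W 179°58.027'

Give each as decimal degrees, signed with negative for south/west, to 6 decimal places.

1. -83.678987, -125.724617
2. -0.709167, 114.242306
3. -85.615133, 179.490990
4. -63.698785, -0.679141
5. 18.944575, 136.520517
6. 0.518967, -179.967117

Point 1:
  Latitude: split at 2 digits → 83° and 40.7392′; 83 + 40.7392/60 = 83.6789867
  S → negative
  Lon: split at 3 digits → 125° and 43.477′; 125 + 43.477/60 = 125.7246167
  hemisphere W, so the sign is −
Point 2:
  Latitude: 42′ + 33″ = 42.55000′; 0 + 42.55000/60 = 0.7091667
  S → negative
  Longitude: 14′ + 32.3″ = 14.53833′; 114 + 14.53833/60 = 114.2423056
  E ⇒ keep positive
Point 3:
  Latitude: split at 2 digits → 85° and 36.908′; 85 + 36.908/60 = 85.6151333
  S ⇒ negate
  Longitude: degrees = first 3 digits = 179, minutes = 29.4594; 179 + 29.4594/60 = 179.4909900
  E → positive
Point 4:
  φ: degrees = first 2 digits = 63, minutes = 41.9271; 63 + 41.9271/60 = 63.6987850
  S → negative
  λ: split at 3 digits → 000° and 40.74847′; 0 + 40.74847/60 = 0.6791412
  W → negative
Point 5:
  φ: split at 2 digits → 18° and 56.6745′; 18 + 56.6745/60 = 18.9445750
  N → positive
  Lon: degrees = first 3 digits = 136, minutes = 31.231; 136 + 31.231/60 = 136.5205167
  E → positive
Point 6:
  Lat: 31.138′ = 0.518967°; total 0.5189667
  N ⇒ keep positive
  Lon: 179 + 58.027/60 = 179.9671167
  hemisphere W, so the sign is −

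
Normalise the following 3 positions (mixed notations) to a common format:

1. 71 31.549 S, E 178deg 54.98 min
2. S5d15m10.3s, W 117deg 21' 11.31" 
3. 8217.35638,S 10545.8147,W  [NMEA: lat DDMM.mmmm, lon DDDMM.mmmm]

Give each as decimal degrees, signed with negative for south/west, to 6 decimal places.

Point 1:
  φ: 31.549′ = 0.525817°; total 71.5258167
  hemisphere S, so the sign is −
  λ: 54.98′ = 0.916333°; total 178.9163333
  E ⇒ keep positive
Point 2:
  Latitude: 15′ + 10.3″ = 15.17167′; 5 + 15.17167/60 = 5.2528611
  hemisphere S, so the sign is −
  λ: 117° + 21/60 + 11.31/3600 = 117 + 0.350000 + 0.003142 = 117.3531417
  W → negative
Point 3:
  φ: degrees = first 2 digits = 82, minutes = 17.35638; 82 + 17.35638/60 = 82.2892730
  hemisphere S, so the sign is −
  Longitude: degrees = first 3 digits = 105, minutes = 45.8147; 105 + 45.8147/60 = 105.7635783
  hemisphere W, so the sign is −

1. -71.525817, 178.916333
2. -5.252861, -117.353142
3. -82.289273, -105.763578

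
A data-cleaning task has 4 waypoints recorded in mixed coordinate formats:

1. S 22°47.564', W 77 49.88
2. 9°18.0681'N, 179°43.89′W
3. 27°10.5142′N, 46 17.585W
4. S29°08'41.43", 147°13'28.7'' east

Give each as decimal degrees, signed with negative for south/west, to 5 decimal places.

1. -22.79273, -77.83133
2. 9.30114, -179.73150
3. 27.17524, -46.29308
4. -29.14484, 147.22464

Point 1:
  Lat: 47.564′ = 0.792733°; total 22.792733
  S ⇒ negate
  Lon: 49.88′ = 0.831333°; total 77.831333
  hemisphere W, so the sign is −
Point 2:
  Lat: 18.0681′ = 0.301135°; total 9.301135
  N ⇒ keep positive
  λ: 179 + 43.89/60 = 179.731500
  W ⇒ negate
Point 3:
  Lat: 10.5142′ = 0.175237°; total 27.175237
  N → positive
  λ: 46 + 17.585/60 = 46.293083
  W → negative
Point 4:
  φ: 8′ + 41.43″ = 8.69050′; 29 + 8.69050/60 = 29.144842
  S → negative
  λ: 13′ + 28.7″ = 13.47833′; 147 + 13.47833/60 = 147.224639
  E ⇒ keep positive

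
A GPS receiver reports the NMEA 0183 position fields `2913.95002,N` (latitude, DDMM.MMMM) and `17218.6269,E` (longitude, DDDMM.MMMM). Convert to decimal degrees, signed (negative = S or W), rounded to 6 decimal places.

29.232500, 172.310448

Latitude: split at 2 digits → 29° and 13.95002′; 29 + 13.95002/60 = 29.2325003
N ⇒ keep positive
Lon: split at 3 digits → 172° and 18.6269′; 172 + 18.6269/60 = 172.3104483
E ⇒ keep positive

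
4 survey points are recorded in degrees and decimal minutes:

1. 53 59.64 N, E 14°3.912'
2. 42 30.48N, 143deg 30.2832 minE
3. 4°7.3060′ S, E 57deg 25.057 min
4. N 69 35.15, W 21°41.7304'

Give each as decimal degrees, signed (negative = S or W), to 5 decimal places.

Point 1:
  φ: 59.64′ = 0.994000°; total 53.994000
  N → positive
  Lon: 14 + 3.912/60 = 14.065200
  E → positive
Point 2:
  Latitude: 42 + 30.48/60 = 42.508000
  N ⇒ keep positive
  Longitude: 143 + 30.2832/60 = 143.504720
  E → positive
Point 3:
  φ: 7.306′ = 0.121767°; total 4.121767
  hemisphere S, so the sign is −
  Longitude: 25.057′ = 0.417617°; total 57.417617
  E ⇒ keep positive
Point 4:
  Latitude: 35.15′ = 0.585833°; total 69.585833
  N ⇒ keep positive
  Lon: 21 + 41.7304/60 = 21.695507
  W ⇒ negate

1. 53.99400, 14.06520
2. 42.50800, 143.50472
3. -4.12177, 57.41762
4. 69.58583, -21.69551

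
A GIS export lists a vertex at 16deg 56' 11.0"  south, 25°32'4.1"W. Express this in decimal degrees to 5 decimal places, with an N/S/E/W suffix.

16.93639° S, 25.53447° W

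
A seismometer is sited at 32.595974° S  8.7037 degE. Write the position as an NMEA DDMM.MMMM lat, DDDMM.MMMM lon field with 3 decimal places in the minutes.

Latitude: 32° + 0.595974 × 60 = 32° 35.75844′
Longitude: minutes = (8.703700 − 8) × 60 = 42.22200

3235.758,S / 00842.222,E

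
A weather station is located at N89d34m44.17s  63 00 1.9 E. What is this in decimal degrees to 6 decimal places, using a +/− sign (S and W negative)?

φ: 34′ + 44.17″ = 34.73617′; 89 + 34.73617/60 = 89.5789361
N → positive
λ: 63 + 0/60 + 1.9/3600 = 63.0005278
E → positive

89.578936, 63.000528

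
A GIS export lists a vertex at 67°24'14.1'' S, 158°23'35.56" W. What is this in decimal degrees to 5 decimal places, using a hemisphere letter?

φ: 67° + 24/60 + 14.1/3600 = 67 + 0.400000 + 0.003917 = 67.403917
Longitude: 158 + 23/60 + 35.56/3600 = 158.393211

67.40392° S, 158.39321° W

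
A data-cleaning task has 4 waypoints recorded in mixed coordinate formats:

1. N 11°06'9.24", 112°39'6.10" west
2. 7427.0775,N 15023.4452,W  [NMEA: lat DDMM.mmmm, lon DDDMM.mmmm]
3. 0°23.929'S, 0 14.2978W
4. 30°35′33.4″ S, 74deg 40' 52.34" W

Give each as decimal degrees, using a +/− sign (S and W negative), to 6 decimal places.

1. 11.102567, -112.651694
2. 74.451292, -150.390753
3. -0.398817, -0.238297
4. -30.592611, -74.681206

Point 1:
  Latitude: 11° + 6/60 + 9.24/3600 = 11 + 0.100000 + 0.002567 = 11.1025667
  N → positive
  λ: 39′ + 6.1″ = 39.10167′; 112 + 39.10167/60 = 112.6516944
  W → negative
Point 2:
  Latitude: split at 2 digits → 74° and 27.0775′; 74 + 27.0775/60 = 74.4512917
  N ⇒ keep positive
  Lon: degrees = first 3 digits = 150, minutes = 23.4452; 150 + 23.4452/60 = 150.3907533
  hemisphere W, so the sign is −
Point 3:
  φ: 0 + 23.929/60 = 0.3988167
  S ⇒ negate
  λ: 14.2978′ = 0.238297°; total 0.2382967
  W → negative
Point 4:
  Lat: 30° + 35/60 + 33.4/3600 = 30 + 0.583333 + 0.009278 = 30.5926111
  S ⇒ negate
  Lon: 40′ + 52.34″ = 40.87233′; 74 + 40.87233/60 = 74.6812056
  hemisphere W, so the sign is −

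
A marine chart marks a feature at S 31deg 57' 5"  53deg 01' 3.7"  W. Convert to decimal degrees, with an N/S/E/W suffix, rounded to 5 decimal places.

31.95139° S, 53.01769° W

φ: 31 + 57/60 + 5/3600 = 31.951389
Longitude: 53° + 1/60 + 3.7/3600 = 53 + 0.016667 + 0.001028 = 53.017694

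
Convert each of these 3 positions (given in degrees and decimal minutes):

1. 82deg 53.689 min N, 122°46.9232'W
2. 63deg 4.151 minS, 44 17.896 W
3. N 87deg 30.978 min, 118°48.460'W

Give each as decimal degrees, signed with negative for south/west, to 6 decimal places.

1. 82.894817, -122.782053
2. -63.069183, -44.298267
3. 87.516300, -118.807667

Point 1:
  Latitude: 82 + 53.689/60 = 82.8948167
  N ⇒ keep positive
  Longitude: 122 + 46.9232/60 = 122.7820533
  W ⇒ negate
Point 2:
  Latitude: 63 + 4.151/60 = 63.0691833
  S → negative
  Lon: 17.896′ = 0.298267°; total 44.2982667
  W → negative
Point 3:
  Latitude: 87 + 30.978/60 = 87.5163000
  N ⇒ keep positive
  Longitude: 48.46′ = 0.807667°; total 118.8076667
  W ⇒ negate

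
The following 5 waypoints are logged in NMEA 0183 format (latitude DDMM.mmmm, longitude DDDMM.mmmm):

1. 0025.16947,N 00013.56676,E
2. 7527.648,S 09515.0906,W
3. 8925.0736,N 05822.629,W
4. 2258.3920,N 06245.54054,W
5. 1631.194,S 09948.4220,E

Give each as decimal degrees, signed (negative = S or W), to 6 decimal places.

Point 1:
  φ: split at 2 digits → 00° and 25.16947′; 0 + 25.16947/60 = 0.4194912
  N ⇒ keep positive
  Lon: degrees = first 3 digits = 0, minutes = 13.56676; 0 + 13.56676/60 = 0.2261127
  E → positive
Point 2:
  φ: degrees = first 2 digits = 75, minutes = 27.648; 75 + 27.648/60 = 75.4608000
  S ⇒ negate
  λ: degrees = first 3 digits = 95, minutes = 15.0906; 95 + 15.0906/60 = 95.2515100
  W ⇒ negate
Point 3:
  φ: split at 2 digits → 89° and 25.0736′; 89 + 25.0736/60 = 89.4178933
  N → positive
  Lon: split at 3 digits → 058° and 22.629′; 58 + 22.629/60 = 58.3771500
  W → negative
Point 4:
  Lat: split at 2 digits → 22° and 58.392′; 22 + 58.392/60 = 22.9732000
  N ⇒ keep positive
  Longitude: degrees = first 3 digits = 62, minutes = 45.54054; 62 + 45.54054/60 = 62.7590090
  W → negative
Point 5:
  Latitude: split at 2 digits → 16° and 31.194′; 16 + 31.194/60 = 16.5199000
  S ⇒ negate
  Lon: degrees = first 3 digits = 99, minutes = 48.422; 99 + 48.422/60 = 99.8070333
  E ⇒ keep positive

1. 0.419491, 0.226113
2. -75.460800, -95.251510
3. 89.417893, -58.377150
4. 22.973200, -62.759009
5. -16.519900, 99.807033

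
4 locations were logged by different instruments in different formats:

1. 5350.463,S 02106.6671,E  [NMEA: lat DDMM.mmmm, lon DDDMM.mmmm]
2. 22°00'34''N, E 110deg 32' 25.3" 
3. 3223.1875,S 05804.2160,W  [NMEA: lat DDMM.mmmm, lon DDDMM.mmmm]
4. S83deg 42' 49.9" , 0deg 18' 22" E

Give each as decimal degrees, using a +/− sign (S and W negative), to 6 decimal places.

1. -53.841050, 21.111118
2. 22.009444, 110.540361
3. -32.386458, -58.070267
4. -83.713861, 0.306111

Point 1:
  φ: degrees = first 2 digits = 53, minutes = 50.463; 53 + 50.463/60 = 53.8410500
  S ⇒ negate
  λ: split at 3 digits → 021° and 6.6671′; 21 + 6.6671/60 = 21.1111183
  E ⇒ keep positive
Point 2:
  φ: 22° + 0/60 + 34/3600 = 22 + 0.000000 + 0.009444 = 22.0094444
  N ⇒ keep positive
  Longitude: 110° + 32/60 + 25.3/3600 = 110 + 0.533333 + 0.007028 = 110.5403611
  E ⇒ keep positive
Point 3:
  Latitude: degrees = first 2 digits = 32, minutes = 23.1875; 32 + 23.1875/60 = 32.3864583
  hemisphere S, so the sign is −
  λ: degrees = first 3 digits = 58, minutes = 4.216; 58 + 4.216/60 = 58.0702667
  W → negative
Point 4:
  Lat: 83° + 42/60 + 49.9/3600 = 83 + 0.700000 + 0.013861 = 83.7138611
  hemisphere S, so the sign is −
  Lon: 0 + 18/60 + 22/3600 = 0.3061111
  E ⇒ keep positive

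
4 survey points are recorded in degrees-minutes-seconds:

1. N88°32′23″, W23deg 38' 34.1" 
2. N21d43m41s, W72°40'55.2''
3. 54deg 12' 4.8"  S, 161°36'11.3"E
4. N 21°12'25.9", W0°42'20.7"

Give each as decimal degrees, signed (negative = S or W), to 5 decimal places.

1. 88.53972, -23.64281
2. 21.72806, -72.68200
3. -54.20133, 161.60314
4. 21.20719, -0.70575

Point 1:
  Lat: 32′ + 23″ = 32.38333′; 88 + 32.38333/60 = 88.539722
  N → positive
  Longitude: 23 + 38/60 + 34.1/3600 = 23.642806
  W ⇒ negate
Point 2:
  φ: 21° + 43/60 + 41/3600 = 21 + 0.716667 + 0.011389 = 21.728056
  N ⇒ keep positive
  Lon: 40′ + 55.2″ = 40.92000′; 72 + 40.92000/60 = 72.682000
  W ⇒ negate
Point 3:
  Latitude: 12′ + 4.8″ = 12.08000′; 54 + 12.08000/60 = 54.201333
  S → negative
  Lon: 161° + 36/60 + 11.3/3600 = 161 + 0.600000 + 0.003139 = 161.603139
  E ⇒ keep positive
Point 4:
  Latitude: 21° + 12/60 + 25.9/3600 = 21 + 0.200000 + 0.007194 = 21.207194
  N ⇒ keep positive
  λ: 0 + 42/60 + 20.7/3600 = 0.705750
  hemisphere W, so the sign is −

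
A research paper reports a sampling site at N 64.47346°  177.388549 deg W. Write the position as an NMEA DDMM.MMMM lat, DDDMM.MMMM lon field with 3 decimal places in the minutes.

6428.408,N / 17723.313,W

Lat: fractional part 0.473460 → 28.40760 minutes
λ: 177° + 0.388549 × 60 = 177° 23.31294′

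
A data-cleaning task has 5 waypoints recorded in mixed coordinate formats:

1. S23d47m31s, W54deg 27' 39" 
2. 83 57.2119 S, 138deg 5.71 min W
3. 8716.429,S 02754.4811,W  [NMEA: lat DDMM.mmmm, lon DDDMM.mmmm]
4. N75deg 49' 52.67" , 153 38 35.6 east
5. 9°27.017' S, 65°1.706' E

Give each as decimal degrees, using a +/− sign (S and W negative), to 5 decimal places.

1. -23.79194, -54.46083
2. -83.95353, -138.09517
3. -87.27382, -27.90802
4. 75.83130, 153.64322
5. -9.45028, 65.02843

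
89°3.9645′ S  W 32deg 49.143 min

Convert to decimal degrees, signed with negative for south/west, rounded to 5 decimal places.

Latitude: 3.9645′ = 0.066075°; total 89.066075
S → negative
λ: 49.143′ = 0.819050°; total 32.819050
W → negative

-89.06608, -32.81905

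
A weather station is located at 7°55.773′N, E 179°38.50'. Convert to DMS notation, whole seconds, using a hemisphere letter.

Latitude: fractional minutes 0.77300 × 60 = 46.38″
λ: 38.50000′ → 38′ and 0.50000 × 60 = 30.00″

7°55′46″ N, 179°38′30″ E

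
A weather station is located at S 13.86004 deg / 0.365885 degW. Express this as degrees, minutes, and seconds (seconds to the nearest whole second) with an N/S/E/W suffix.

φ: 0.860040° → 51.60240′; 0.60240 × 60 = 36.14″
λ: 0.365885° → 21.95310′; 0.95310 × 60 = 57.19″

13°51′36″ S, 0°21′57″ W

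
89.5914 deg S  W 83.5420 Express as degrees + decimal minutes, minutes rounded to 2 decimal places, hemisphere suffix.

Latitude: fractional part 0.591400 → 35.4840 minutes
Lon: 83° + 0.542000 × 60 = 83° 32.5200′

89° 35.48′ S, 83° 32.52′ W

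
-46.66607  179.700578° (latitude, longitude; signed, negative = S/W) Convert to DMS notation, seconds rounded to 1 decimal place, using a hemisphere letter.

46°39′57.9″ S, 179°42′2.1″ E

Latitude is negative → S; |value| = 46.666070
Latitude: 0.666070 × 60 = 39.96420′ → 39′, remainder × 60 = 57.852″
λ: 0.700578 × 60 = 42.03468′ → 42′, remainder × 60 = 2.081″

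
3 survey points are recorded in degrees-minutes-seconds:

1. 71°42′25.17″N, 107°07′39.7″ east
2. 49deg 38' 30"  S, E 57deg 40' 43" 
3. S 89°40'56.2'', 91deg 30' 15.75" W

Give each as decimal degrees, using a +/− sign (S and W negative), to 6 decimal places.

Point 1:
  Lat: 42′ + 25.17″ = 42.41950′; 71 + 42.41950/60 = 71.7069917
  N ⇒ keep positive
  λ: 7′ + 39.7″ = 7.66167′; 107 + 7.66167/60 = 107.1276944
  E ⇒ keep positive
Point 2:
  φ: 49 + 38/60 + 30/3600 = 49.6416667
  S ⇒ negate
  Lon: 57° + 40/60 + 43/3600 = 57 + 0.666667 + 0.011944 = 57.6786111
  E ⇒ keep positive
Point 3:
  Lat: 89° + 40/60 + 56.2/3600 = 89 + 0.666667 + 0.015611 = 89.6822778
  S → negative
  λ: 91° + 30/60 + 15.75/3600 = 91 + 0.500000 + 0.004375 = 91.5043750
  W ⇒ negate

1. 71.706992, 107.127694
2. -49.641667, 57.678611
3. -89.682278, -91.504375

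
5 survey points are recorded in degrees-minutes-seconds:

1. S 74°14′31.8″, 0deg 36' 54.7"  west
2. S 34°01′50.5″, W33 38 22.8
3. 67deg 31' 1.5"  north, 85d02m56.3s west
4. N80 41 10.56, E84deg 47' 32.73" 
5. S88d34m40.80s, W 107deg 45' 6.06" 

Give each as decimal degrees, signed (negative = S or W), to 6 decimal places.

1. -74.242167, -0.615194
2. -34.030694, -33.639667
3. 67.517083, -85.048972
4. 80.686267, 84.792425
5. -88.578000, -107.751683

Point 1:
  Lat: 14′ + 31.8″ = 14.53000′; 74 + 14.53000/60 = 74.2421667
  S ⇒ negate
  Longitude: 0° + 36/60 + 54.7/3600 = 0 + 0.600000 + 0.015194 = 0.6151944
  W ⇒ negate
Point 2:
  φ: 1′ + 50.5″ = 1.84167′; 34 + 1.84167/60 = 34.0306944
  S → negative
  Longitude: 38′ + 22.8″ = 38.38000′; 33 + 38.38000/60 = 33.6396667
  hemisphere W, so the sign is −
Point 3:
  φ: 67 + 31/60 + 1.5/3600 = 67.5170833
  N ⇒ keep positive
  Longitude: 85° + 2/60 + 56.3/3600 = 85 + 0.033333 + 0.015639 = 85.0489722
  W → negative
Point 4:
  Latitude: 80 + 41/60 + 10.56/3600 = 80.6862667
  N → positive
  Lon: 84 + 47/60 + 32.73/3600 = 84.7924250
  E → positive
Point 5:
  Lat: 88 + 34/60 + 40.8/3600 = 88.5780000
  hemisphere S, so the sign is −
  Longitude: 107° + 45/60 + 6.06/3600 = 107 + 0.750000 + 0.001683 = 107.7516833
  W → negative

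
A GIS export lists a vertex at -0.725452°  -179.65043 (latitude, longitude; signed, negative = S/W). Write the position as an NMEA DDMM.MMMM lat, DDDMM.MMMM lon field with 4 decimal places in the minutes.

Latitude is negative → S; |value| = 0.725452
Latitude: minutes = (0.725452 − 0) × 60 = 43.527120
Longitude is negative → W; |value| = 179.650430
λ: minutes = (179.650430 − 179) × 60 = 39.025800

0043.5271,S / 17939.0258,W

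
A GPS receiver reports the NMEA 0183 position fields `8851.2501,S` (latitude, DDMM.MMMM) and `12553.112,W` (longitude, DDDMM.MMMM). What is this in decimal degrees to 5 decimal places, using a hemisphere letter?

88.85417° S, 125.88520° W

φ: split at 2 digits → 88° and 51.2501′; 88 + 51.2501/60 = 88.854168
Lon: split at 3 digits → 125° and 53.112′; 125 + 53.112/60 = 125.885200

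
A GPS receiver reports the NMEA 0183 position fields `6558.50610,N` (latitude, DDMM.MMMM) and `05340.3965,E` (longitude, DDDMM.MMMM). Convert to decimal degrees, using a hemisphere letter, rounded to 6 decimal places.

65.975102° N, 53.673275° E

Lat: degrees = first 2 digits = 65, minutes = 58.5061; 65 + 58.5061/60 = 65.9751017
λ: degrees = first 3 digits = 53, minutes = 40.3965; 53 + 40.3965/60 = 53.6732750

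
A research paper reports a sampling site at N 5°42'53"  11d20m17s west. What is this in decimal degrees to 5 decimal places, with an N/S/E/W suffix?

Latitude: 42′ + 53″ = 42.88333′; 5 + 42.88333/60 = 5.714722
Longitude: 11 + 20/60 + 17/3600 = 11.338056

5.71472° N, 11.33806° W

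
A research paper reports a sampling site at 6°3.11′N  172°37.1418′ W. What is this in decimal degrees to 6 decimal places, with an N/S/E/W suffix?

6.051833° N, 172.619030° W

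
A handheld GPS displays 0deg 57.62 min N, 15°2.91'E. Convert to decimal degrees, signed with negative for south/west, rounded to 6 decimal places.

φ: 0 + 57.62/60 = 0.9603333
N ⇒ keep positive
Longitude: 15 + 2.91/60 = 15.0485000
E ⇒ keep positive

0.960333, 15.048500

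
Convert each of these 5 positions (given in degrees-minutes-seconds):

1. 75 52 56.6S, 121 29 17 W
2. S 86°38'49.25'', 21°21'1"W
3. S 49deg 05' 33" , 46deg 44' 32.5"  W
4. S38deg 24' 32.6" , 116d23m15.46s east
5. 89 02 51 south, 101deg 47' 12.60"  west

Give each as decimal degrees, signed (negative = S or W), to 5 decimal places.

Point 1:
  Lat: 75 + 52/60 + 56.6/3600 = 75.882389
  S → negative
  Longitude: 121 + 29/60 + 17/3600 = 121.488056
  W → negative
Point 2:
  Lat: 86 + 38/60 + 49.25/3600 = 86.647014
  hemisphere S, so the sign is −
  Lon: 21 + 21/60 + 1/3600 = 21.350278
  W ⇒ negate
Point 3:
  Lat: 49 + 5/60 + 33/3600 = 49.092500
  hemisphere S, so the sign is −
  Longitude: 46° + 44/60 + 32.5/3600 = 46 + 0.733333 + 0.009028 = 46.742361
  W → negative
Point 4:
  φ: 24′ + 32.6″ = 24.54333′; 38 + 24.54333/60 = 38.409056
  S → negative
  Longitude: 116 + 23/60 + 15.46/3600 = 116.387628
  E ⇒ keep positive
Point 5:
  Lat: 89 + 2/60 + 51/3600 = 89.047500
  hemisphere S, so the sign is −
  Lon: 47′ + 12.6″ = 47.21000′; 101 + 47.21000/60 = 101.786833
  hemisphere W, so the sign is −

1. -75.88239, -121.48806
2. -86.64701, -21.35028
3. -49.09250, -46.74236
4. -38.40906, 116.38763
5. -89.04750, -101.78683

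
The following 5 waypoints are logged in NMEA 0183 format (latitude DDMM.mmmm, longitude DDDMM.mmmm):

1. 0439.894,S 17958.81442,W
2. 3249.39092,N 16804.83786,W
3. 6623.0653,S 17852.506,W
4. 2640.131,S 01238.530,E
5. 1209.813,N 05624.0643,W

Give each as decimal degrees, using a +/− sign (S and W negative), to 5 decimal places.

1. -4.66490, -179.98024
2. 32.82318, -168.08063
3. -66.38442, -178.87510
4. -26.66885, 12.64217
5. 12.16355, -56.40107

Point 1:
  Latitude: degrees = first 2 digits = 4, minutes = 39.894; 4 + 39.894/60 = 4.664900
  S → negative
  Lon: split at 3 digits → 179° and 58.81442′; 179 + 58.81442/60 = 179.980240
  hemisphere W, so the sign is −
Point 2:
  Lat: degrees = first 2 digits = 32, minutes = 49.39092; 32 + 49.39092/60 = 32.823182
  N ⇒ keep positive
  λ: degrees = first 3 digits = 168, minutes = 4.83786; 168 + 4.83786/60 = 168.080631
  W ⇒ negate
Point 3:
  Lat: degrees = first 2 digits = 66, minutes = 23.0653; 66 + 23.0653/60 = 66.384422
  S ⇒ negate
  λ: split at 3 digits → 178° and 52.506′; 178 + 52.506/60 = 178.875100
  W → negative
Point 4:
  Latitude: degrees = first 2 digits = 26, minutes = 40.131; 26 + 40.131/60 = 26.668850
  S ⇒ negate
  Longitude: degrees = first 3 digits = 12, minutes = 38.53; 12 + 38.53/60 = 12.642167
  E → positive
Point 5:
  Latitude: degrees = first 2 digits = 12, minutes = 9.813; 12 + 9.813/60 = 12.163550
  N → positive
  Longitude: split at 3 digits → 056° and 24.0643′; 56 + 24.0643/60 = 56.401072
  W ⇒ negate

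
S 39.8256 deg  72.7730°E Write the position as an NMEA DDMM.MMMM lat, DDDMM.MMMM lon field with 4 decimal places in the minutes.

3949.5360,S / 07246.3800,E

Lat: minutes = (39.825600 − 39) × 60 = 49.536000
Lon: minutes = (72.773000 − 72) × 60 = 46.380000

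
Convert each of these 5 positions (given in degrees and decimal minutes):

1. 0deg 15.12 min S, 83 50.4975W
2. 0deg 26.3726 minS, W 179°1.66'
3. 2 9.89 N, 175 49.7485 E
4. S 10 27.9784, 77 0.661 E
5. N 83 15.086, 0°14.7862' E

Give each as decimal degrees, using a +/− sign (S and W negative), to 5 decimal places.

1. -0.25200, -83.84163
2. -0.43954, -179.02767
3. 2.16483, 175.82914
4. -10.46631, 77.01102
5. 83.25143, 0.24644

Point 1:
  Lat: 0 + 15.12/60 = 0.252000
  S → negative
  Longitude: 50.4975′ = 0.841625°; total 83.841625
  W ⇒ negate
Point 2:
  φ: 0 + 26.3726/60 = 0.439543
  S → negative
  λ: 1.66′ = 0.027667°; total 179.027667
  W → negative
Point 3:
  φ: 9.89′ = 0.164833°; total 2.164833
  N → positive
  Longitude: 49.7485′ = 0.829142°; total 175.829142
  E ⇒ keep positive
Point 4:
  φ: 10 + 27.9784/60 = 10.466307
  hemisphere S, so the sign is −
  Lon: 0.661′ = 0.011017°; total 77.011017
  E ⇒ keep positive
Point 5:
  Lat: 83 + 15.086/60 = 83.251433
  N → positive
  Lon: 14.7862′ = 0.246437°; total 0.246437
  E ⇒ keep positive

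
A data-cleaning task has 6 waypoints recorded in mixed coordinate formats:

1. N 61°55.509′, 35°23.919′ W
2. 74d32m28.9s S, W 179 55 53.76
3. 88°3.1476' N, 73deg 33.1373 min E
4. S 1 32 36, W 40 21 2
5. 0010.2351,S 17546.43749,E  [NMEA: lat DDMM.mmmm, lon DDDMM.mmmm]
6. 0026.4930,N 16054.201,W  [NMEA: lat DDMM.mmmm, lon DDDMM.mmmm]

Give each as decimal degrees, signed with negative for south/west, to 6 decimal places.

Point 1:
  Lat: 61 + 55.509/60 = 61.9251500
  N ⇒ keep positive
  λ: 23.919′ = 0.398650°; total 35.3986500
  W ⇒ negate
Point 2:
  Lat: 32′ + 28.9″ = 32.48167′; 74 + 32.48167/60 = 74.5413611
  S ⇒ negate
  Longitude: 179° + 55/60 + 53.76/3600 = 179 + 0.916667 + 0.014933 = 179.9316000
  hemisphere W, so the sign is −
Point 3:
  Lat: 3.1476′ = 0.052460°; total 88.0524600
  N ⇒ keep positive
  λ: 73 + 33.1373/60 = 73.5522883
  E ⇒ keep positive
Point 4:
  φ: 1° + 32/60 + 36/3600 = 1 + 0.533333 + 0.010000 = 1.5433333
  hemisphere S, so the sign is −
  λ: 21′ + 2″ = 21.03333′; 40 + 21.03333/60 = 40.3505556
  hemisphere W, so the sign is −
Point 5:
  φ: split at 2 digits → 00° and 10.2351′; 0 + 10.2351/60 = 0.1705850
  hemisphere S, so the sign is −
  λ: split at 3 digits → 175° and 46.43749′; 175 + 46.43749/60 = 175.7739582
  E → positive
Point 6:
  Lat: degrees = first 2 digits = 0, minutes = 26.493; 0 + 26.493/60 = 0.4415500
  N ⇒ keep positive
  Lon: degrees = first 3 digits = 160, minutes = 54.201; 160 + 54.201/60 = 160.9033500
  W ⇒ negate

1. 61.925150, -35.398650
2. -74.541361, -179.931600
3. 88.052460, 73.552288
4. -1.543333, -40.350556
5. -0.170585, 175.773958
6. 0.441550, -160.903350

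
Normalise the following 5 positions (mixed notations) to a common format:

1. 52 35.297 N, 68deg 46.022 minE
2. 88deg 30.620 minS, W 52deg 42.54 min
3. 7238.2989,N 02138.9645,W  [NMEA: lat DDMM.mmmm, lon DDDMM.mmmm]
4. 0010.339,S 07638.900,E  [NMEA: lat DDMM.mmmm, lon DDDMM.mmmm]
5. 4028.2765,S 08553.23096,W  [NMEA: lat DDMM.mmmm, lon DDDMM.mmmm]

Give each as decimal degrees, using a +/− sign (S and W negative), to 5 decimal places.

1. 52.58828, 68.76703
2. -88.51033, -52.70900
3. 72.63832, -21.64941
4. -0.17232, 76.64833
5. -40.47128, -85.88718

Point 1:
  Lat: 52 + 35.297/60 = 52.588283
  N ⇒ keep positive
  λ: 46.022′ = 0.767033°; total 68.767033
  E ⇒ keep positive
Point 2:
  Latitude: 88 + 30.62/60 = 88.510333
  hemisphere S, so the sign is −
  Lon: 42.54′ = 0.709000°; total 52.709000
  W ⇒ negate
Point 3:
  Latitude: split at 2 digits → 72° and 38.2989′; 72 + 38.2989/60 = 72.638315
  N → positive
  λ: degrees = first 3 digits = 21, minutes = 38.9645; 21 + 38.9645/60 = 21.649408
  W ⇒ negate
Point 4:
  φ: degrees = first 2 digits = 0, minutes = 10.339; 0 + 10.339/60 = 0.172317
  hemisphere S, so the sign is −
  Lon: degrees = first 3 digits = 76, minutes = 38.9; 76 + 38.9/60 = 76.648333
  E → positive
Point 5:
  Lat: degrees = first 2 digits = 40, minutes = 28.2765; 40 + 28.2765/60 = 40.471275
  hemisphere S, so the sign is −
  λ: degrees = first 3 digits = 85, minutes = 53.23096; 85 + 53.23096/60 = 85.887183
  hemisphere W, so the sign is −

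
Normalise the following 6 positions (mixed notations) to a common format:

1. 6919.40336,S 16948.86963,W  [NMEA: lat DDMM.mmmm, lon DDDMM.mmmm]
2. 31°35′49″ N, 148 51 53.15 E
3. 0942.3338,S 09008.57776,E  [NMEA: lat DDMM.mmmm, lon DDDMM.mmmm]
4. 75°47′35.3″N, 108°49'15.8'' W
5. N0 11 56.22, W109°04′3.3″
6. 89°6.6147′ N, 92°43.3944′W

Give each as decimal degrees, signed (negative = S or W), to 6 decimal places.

1. -69.323389, -169.814494
2. 31.596944, 148.864764
3. -9.705563, 90.142963
4. 75.793139, -108.821056
5. 0.198950, -109.067583
6. 89.110245, -92.723240

Point 1:
  φ: degrees = first 2 digits = 69, minutes = 19.40336; 69 + 19.40336/60 = 69.3233893
  hemisphere S, so the sign is −
  Lon: split at 3 digits → 169° and 48.86963′; 169 + 48.86963/60 = 169.8144938
  W → negative
Point 2:
  Lat: 31° + 35/60 + 49/3600 = 31 + 0.583333 + 0.013611 = 31.5969444
  N ⇒ keep positive
  Longitude: 148° + 51/60 + 53.15/3600 = 148 + 0.850000 + 0.014764 = 148.8647639
  E → positive
Point 3:
  Lat: split at 2 digits → 09° and 42.3338′; 9 + 42.3338/60 = 9.7055633
  S ⇒ negate
  Lon: degrees = first 3 digits = 90, minutes = 8.57776; 90 + 8.57776/60 = 90.1429627
  E ⇒ keep positive
Point 4:
  φ: 75° + 47/60 + 35.3/3600 = 75 + 0.783333 + 0.009806 = 75.7931389
  N → positive
  Lon: 108 + 49/60 + 15.8/3600 = 108.8210556
  W → negative
Point 5:
  Lat: 11′ + 56.22″ = 11.93700′; 0 + 11.93700/60 = 0.1989500
  N ⇒ keep positive
  Lon: 109° + 4/60 + 3.3/3600 = 109 + 0.066667 + 0.000917 = 109.0675833
  W → negative
Point 6:
  φ: 6.6147′ = 0.110245°; total 89.1102450
  N → positive
  Longitude: 92 + 43.3944/60 = 92.7232400
  W → negative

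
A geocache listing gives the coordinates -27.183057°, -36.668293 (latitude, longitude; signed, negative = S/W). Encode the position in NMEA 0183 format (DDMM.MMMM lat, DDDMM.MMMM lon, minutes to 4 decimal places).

Latitude is negative → S; |value| = 27.183057
Latitude: 27° + 0.183057 × 60 = 27° 10.983420′
Longitude is negative → W; |value| = 36.668293
Lon: minutes = (36.668293 − 36) × 60 = 40.097580

2710.9834,S / 03640.0976,W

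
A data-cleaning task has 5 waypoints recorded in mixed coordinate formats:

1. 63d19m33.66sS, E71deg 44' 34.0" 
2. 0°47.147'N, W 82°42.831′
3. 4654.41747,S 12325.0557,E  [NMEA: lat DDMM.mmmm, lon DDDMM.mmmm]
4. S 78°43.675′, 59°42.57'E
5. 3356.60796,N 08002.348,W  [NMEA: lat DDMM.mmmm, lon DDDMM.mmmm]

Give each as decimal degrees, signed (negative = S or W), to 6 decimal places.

Point 1:
  φ: 63° + 19/60 + 33.66/3600 = 63 + 0.316667 + 0.009350 = 63.3260167
  S → negative
  Lon: 71° + 44/60 + 34/3600 = 71 + 0.733333 + 0.009444 = 71.7427778
  E → positive
Point 2:
  Lat: 47.147′ = 0.785783°; total 0.7857833
  N ⇒ keep positive
  Lon: 82 + 42.831/60 = 82.7138500
  W ⇒ negate
Point 3:
  Lat: degrees = first 2 digits = 46, minutes = 54.41747; 46 + 54.41747/60 = 46.9069578
  S ⇒ negate
  Lon: degrees = first 3 digits = 123, minutes = 25.0557; 123 + 25.0557/60 = 123.4175950
  E → positive
Point 4:
  Latitude: 78 + 43.675/60 = 78.7279167
  hemisphere S, so the sign is −
  Lon: 59 + 42.57/60 = 59.7095000
  E → positive
Point 5:
  Lat: split at 2 digits → 33° and 56.60796′; 33 + 56.60796/60 = 33.9434660
  N ⇒ keep positive
  Longitude: degrees = first 3 digits = 80, minutes = 2.348; 80 + 2.348/60 = 80.0391333
  hemisphere W, so the sign is −

1. -63.326017, 71.742778
2. 0.785783, -82.713850
3. -46.906958, 123.417595
4. -78.727917, 59.709500
5. 33.943466, -80.039133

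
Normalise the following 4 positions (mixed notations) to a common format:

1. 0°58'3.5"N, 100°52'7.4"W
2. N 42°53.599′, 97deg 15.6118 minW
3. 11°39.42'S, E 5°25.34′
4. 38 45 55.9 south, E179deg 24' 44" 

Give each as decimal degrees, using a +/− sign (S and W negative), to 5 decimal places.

Point 1:
  Latitude: 58′ + 3.5″ = 58.05833′; 0 + 58.05833/60 = 0.967639
  N ⇒ keep positive
  Lon: 100 + 52/60 + 7.4/3600 = 100.868722
  W → negative
Point 2:
  Lat: 42 + 53.599/60 = 42.893317
  N → positive
  Lon: 15.6118′ = 0.260197°; total 97.260197
  W ⇒ negate
Point 3:
  Latitude: 11 + 39.42/60 = 11.657000
  hemisphere S, so the sign is −
  Lon: 5 + 25.34/60 = 5.422333
  E ⇒ keep positive
Point 4:
  Latitude: 38° + 45/60 + 55.9/3600 = 38 + 0.750000 + 0.015528 = 38.765528
  hemisphere S, so the sign is −
  Lon: 24′ + 44″ = 24.73333′; 179 + 24.73333/60 = 179.412222
  E → positive

1. 0.96764, -100.86872
2. 42.89332, -97.26020
3. -11.65700, 5.42233
4. -38.76553, 179.41222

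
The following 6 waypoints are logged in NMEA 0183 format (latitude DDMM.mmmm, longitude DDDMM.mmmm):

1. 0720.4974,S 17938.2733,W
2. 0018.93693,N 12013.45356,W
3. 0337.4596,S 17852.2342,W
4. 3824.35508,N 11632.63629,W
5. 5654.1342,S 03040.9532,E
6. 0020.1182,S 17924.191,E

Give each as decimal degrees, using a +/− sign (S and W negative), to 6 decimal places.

1. -7.341623, -179.637888
2. 0.315616, -120.224226
3. -3.624327, -178.870570
4. 38.405918, -116.543938
5. -56.902237, 30.682553
6. -0.335303, 179.403183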